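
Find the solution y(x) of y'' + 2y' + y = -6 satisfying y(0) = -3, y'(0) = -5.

y = -6 + 3*exp(-x) - 2*x*exp(-x)

Characteristic equation r² + 2r + 1 = 0 has discriminant (2)² - 4·(1) = 0, so r = -1 is a repeated root.
Hence y_h = (C1 + C2*x)*exp(-x).
For the particular solution try y_p = A0. Substituting and matching coefficients of each power of x gives A0 = -6, so y_p = -6.
General solution: y = -6 + C1*exp(-x) + C2*x*exp(-x).
Apply the initial conditions: y(0) = -6 + C1 = -3 and y'(0) = C2 - C1 = -5. Solving gives C1 = 3, C2 = -2.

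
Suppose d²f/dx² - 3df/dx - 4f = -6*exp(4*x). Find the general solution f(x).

f = C1*exp(4*x) + C2*exp(-x) - 6*x*exp(4*x)/5

Characteristic equation r² - 3r - 4 = 0 factors as (r - 4)(r + 1) = 0, so r = 4, -1.
Hence f_h = C1*exp(4*x) + C2*exp(-x).
Since exp(4*x) solves the homogeneous equation (r = 4 is a root of multiplicity 1), multiply the trial by x. Try f_p = A*x*exp(4*x). Substituting into the equation and dividing by exp(4*x) gives A = -6/5, so f_p = -6*x*exp(4*x)/5.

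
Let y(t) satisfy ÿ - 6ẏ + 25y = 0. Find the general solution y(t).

y = C1*cos(4*t)*exp(3*t) + C2*exp(3*t)*sin(4*t)

Characteristic equation r² - 6r + 25 = 0 has discriminant (-6)² - 4·(25) = -64 < 0, so r = 3 ± 4i.
Hence y_h = C1*cos(4*t)*exp(3*t) + C2*exp(3*t)*sin(4*t).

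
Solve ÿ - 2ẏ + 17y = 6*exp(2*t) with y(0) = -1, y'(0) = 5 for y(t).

Characteristic equation r² - 2r + 17 = 0 has discriminant (-2)² - 4·(17) = -64 < 0, so r = 1 ± 4i.
Hence y_h = C1*cos(4*t)*exp(t) + C2*exp(t)*sin(4*t).
Try y_p = A*exp(2*t). Substituting into the equation and dividing by exp(2*t) gives A = 6/17, so y_p = 6*exp(2*t)/17.
General solution: y = 6*exp(2*t)/17 + C1*cos(4*t)*exp(t) + C2*exp(t)*sin(4*t).
Apply the initial conditions: y(0) = 6/17 + C1 = -1 and y'(0) = 12/17 + C1 + 4*C2 = 5. Solving gives C1 = -23/17, C2 = 24/17.

y = 6*exp(2*t)/17 - 23*cos(4*t)*exp(t)/17 + 24*exp(t)*sin(4*t)/17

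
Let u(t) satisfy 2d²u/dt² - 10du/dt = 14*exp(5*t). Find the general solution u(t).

Divide through by 2: u'' - 5u' = 7*exp(5*t).
Characteristic equation r² - 5r = 0 factors as (r - 5)r = 0, so r = 5, 0.
Hence u_h = C1*exp(5*t) + C2.
Since exp(5*t) solves the homogeneous equation (r = 5 is a root of multiplicity 1), multiply the trial by t. Try u_p = A*t*exp(5*t). Substituting into the equation and dividing by exp(5*t) gives A = 7/5, so u_p = 7*t*exp(5*t)/5.

u = C2 + C1*exp(5*t) + 7*t*exp(5*t)/5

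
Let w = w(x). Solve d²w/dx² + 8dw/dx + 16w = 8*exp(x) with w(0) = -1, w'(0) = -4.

Characteristic equation r² + 8r + 16 = 0 has discriminant (8)² - 4·(16) = 0, so r = -4 is a repeated root.
Hence w_h = (C1 + C2*x)*exp(-4*x).
Try w_p = A*exp(x). Substituting into the equation and dividing by exp(x) gives A = 8/25, so w_p = 8*exp(x)/25.
General solution: w = 8*exp(x)/25 + C1*exp(-4*x) + C2*x*exp(-4*x).
Apply the initial conditions: w(0) = 8/25 + C1 = -1 and w'(0) = 8/25 + C2 - 4*C1 = -4. Solving gives C1 = -33/25, C2 = -48/5.

w = -33*exp(-4*x)/25 + 8*exp(x)/25 - 48*x*exp(-4*x)/5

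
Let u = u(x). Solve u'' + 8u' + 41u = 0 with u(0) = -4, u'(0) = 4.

u = -4*cos(5*x)*exp(-4*x) - 12*exp(-4*x)*sin(5*x)/5

Characteristic equation r² + 8r + 41 = 0 has discriminant (8)² - 4·(41) = -100 < 0, so r = -4 ± 5i.
Hence u_h = C1*cos(5*x)*exp(-4*x) + C2*exp(-4*x)*sin(5*x).
Apply the initial conditions: u(0) = C1 = -4 and u'(0) = -4*C1 + 5*C2 = 4. Solving gives C1 = -4, C2 = -12/5.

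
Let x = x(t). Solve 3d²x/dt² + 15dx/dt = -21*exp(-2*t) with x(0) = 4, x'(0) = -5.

x = 23/10 + 7*exp(-2*t)/6 + 8*exp(-5*t)/15

Divide through by 3: x'' + 5x' = -7*exp(-2*t).
Characteristic equation r² + 5r = 0 factors as (r + 5)r = 0, so r = -5, 0.
Hence x_h = C1*exp(-5*t) + C2.
Try x_p = A*exp(-2*t). Substituting into the equation and dividing by exp(-2*t) gives A = 7/6, so x_p = 7*exp(-2*t)/6.
General solution: x = C2 + 7*exp(-2*t)/6 + C1*exp(-5*t).
Apply the initial conditions: x(0) = 7/6 + C1 + C2 = 4 and x'(0) = -7/3 - 5*C1 = -5. Solving gives C1 = 8/15, C2 = 23/10.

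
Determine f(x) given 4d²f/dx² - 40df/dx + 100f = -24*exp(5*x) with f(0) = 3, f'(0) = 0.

Divide through by 4: f'' - 10f' + 25f = -6*exp(5*x).
Characteristic equation r² - 10r + 25 = 0 has discriminant (-10)² - 4·(25) = 0, so r = 5 is a repeated root.
Hence f_h = (C1 + C2*x)*exp(5*x).
Since exp(5*x) solves the homogeneous equation (r = 5 is a root of multiplicity 2), multiply the trial by x^2. Try f_p = A*x^2*exp(5*x). Substituting into the equation and dividing by exp(5*x) gives A = -3, so f_p = -3*x^2*exp(5*x).
General solution: f = C1*exp(5*x) - 3*x^2*exp(5*x) + C2*x*exp(5*x).
Apply the initial conditions: f(0) = C1 = 3 and f'(0) = C2 + 5*C1 = 0. Solving gives C1 = 3, C2 = -15.

f = 3*exp(5*x) - 15*x*exp(5*x) - 3*x**2*exp(5*x)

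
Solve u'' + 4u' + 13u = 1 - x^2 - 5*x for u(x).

Characteristic equation r² + 4r + 13 = 0 has discriminant (4)² - 4·(13) = -36 < 0, so r = -2 ± 3i.
Hence u_h = C1*cos(3*x)*exp(-2*x) + C2*exp(-2*x)*sin(3*x).
For the particular solution try u_p = A0 + A1*x + A2*x^2. Substituting and matching coefficients of each power of x gives A0 = 423/2197, A1 = -57/169, A2 = -1/13, so u_p = 423/2197 - 57*x/169 - x^2/13.

u = 423/2197 - 57*x/169 - x**2/13 + C1*cos(3*x)*exp(-2*x) + C2*exp(-2*x)*sin(3*x)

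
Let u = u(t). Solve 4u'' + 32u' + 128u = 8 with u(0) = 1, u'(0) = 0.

Divide through by 4: u'' + 8u' + 32u = 2.
Characteristic equation r² + 8r + 32 = 0 has discriminant (8)² - 4·(32) = -64 < 0, so r = -4 ± 4i.
Hence u_h = C1*cos(4*t)*exp(-4*t) + C2*exp(-4*t)*sin(4*t).
For the particular solution try u_p = A0. Substituting and matching coefficients of each power of t gives A0 = 1/16, so u_p = 1/16.
General solution: u = 1/16 + C1*cos(4*t)*exp(-4*t) + C2*exp(-4*t)*sin(4*t).
Apply the initial conditions: u(0) = 1/16 + C1 = 1 and u'(0) = -4*C1 + 4*C2 = 0. Solving gives C1 = 15/16, C2 = 15/16.

u = 1/16 + 15*cos(4*t)*exp(-4*t)/16 + 15*exp(-4*t)*sin(4*t)/16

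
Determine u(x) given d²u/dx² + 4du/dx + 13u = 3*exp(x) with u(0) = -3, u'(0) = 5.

u = exp(x)/6 - 19*cos(3*x)*exp(-2*x)/6 - exp(-2*x)*sin(3*x)/2

Characteristic equation r² + 4r + 13 = 0 has discriminant (4)² - 4·(13) = -36 < 0, so r = -2 ± 3i.
Hence u_h = C1*cos(3*x)*exp(-2*x) + C2*exp(-2*x)*sin(3*x).
Try u_p = A*exp(x). Substituting into the equation and dividing by exp(x) gives A = 1/6, so u_p = exp(x)/6.
General solution: u = exp(x)/6 + C1*cos(3*x)*exp(-2*x) + C2*exp(-2*x)*sin(3*x).
Apply the initial conditions: u(0) = 1/6 + C1 = -3 and u'(0) = 1/6 - 2*C1 + 3*C2 = 5. Solving gives C1 = -19/6, C2 = -1/2.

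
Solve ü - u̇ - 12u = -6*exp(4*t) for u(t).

Characteristic equation r² - r - 12 = 0 factors as (r - 4)(r + 3) = 0, so r = 4, -3.
Hence u_h = C1*exp(4*t) + C2*exp(-3*t).
Since exp(4*t) solves the homogeneous equation (r = 4 is a root of multiplicity 1), multiply the trial by t. Try u_p = A*t*exp(4*t). Substituting into the equation and dividing by exp(4*t) gives A = -6/7, so u_p = -6*t*exp(4*t)/7.

u = C1*exp(4*t) + C2*exp(-3*t) - 6*t*exp(4*t)/7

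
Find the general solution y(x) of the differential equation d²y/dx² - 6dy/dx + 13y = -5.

Characteristic equation r² - 6r + 13 = 0 has discriminant (-6)² - 4·(13) = -16 < 0, so r = 3 ± 2i.
Hence y_h = C1*cos(2*x)*exp(3*x) + C2*exp(3*x)*sin(2*x).
For the particular solution try y_p = A0. Substituting and matching coefficients of each power of x gives A0 = -5/13, so y_p = -5/13.

y = -5/13 + C1*cos(2*x)*exp(3*x) + C2*exp(3*x)*sin(2*x)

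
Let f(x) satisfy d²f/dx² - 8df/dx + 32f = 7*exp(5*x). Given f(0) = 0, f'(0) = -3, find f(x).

Characteristic equation r² - 8r + 32 = 0 has discriminant (-8)² - 4·(32) = -64 < 0, so r = 4 ± 4i.
Hence f_h = C1*cos(4*x)*exp(4*x) + C2*exp(4*x)*sin(4*x).
Try f_p = A*exp(5*x). Substituting into the equation and dividing by exp(5*x) gives A = 7/17, so f_p = 7*exp(5*x)/17.
General solution: f = 7*exp(5*x)/17 + C1*cos(4*x)*exp(4*x) + C2*exp(4*x)*sin(4*x).
Apply the initial conditions: f(0) = 7/17 + C1 = 0 and f'(0) = 35/17 + 4*C1 + 4*C2 = -3. Solving gives C1 = -7/17, C2 = -29/34.

f = 7*exp(5*x)/17 - 29*exp(4*x)*sin(4*x)/34 - 7*cos(4*x)*exp(4*x)/17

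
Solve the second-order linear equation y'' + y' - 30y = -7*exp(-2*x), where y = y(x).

Characteristic equation r² + r - 30 = 0 factors as (r - 5)(r + 6) = 0, so r = 5, -6.
Hence y_h = C1*exp(5*x) + C2*exp(-6*x).
Try y_p = A*exp(-2*x). Substituting into the equation and dividing by exp(-2*x) gives A = 1/4, so y_p = exp(-2*x)/4.

y = exp(-2*x)/4 + C1*exp(5*x) + C2*exp(-6*x)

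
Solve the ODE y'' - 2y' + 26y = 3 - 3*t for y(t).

Characteristic equation r² - 2r + 26 = 0 has discriminant (-2)² - 4·(26) = -100 < 0, so r = 1 ± 5i.
Hence y_h = C1*cos(5*t)*exp(t) + C2*exp(t)*sin(5*t).
For the particular solution try y_p = A0 + A1*t. Substituting and matching coefficients of each power of t gives A0 = 18/169, A1 = -3/26, so y_p = 18/169 - 3*t/26.

y = 18/169 - 3*t/26 + C1*cos(5*t)*exp(t) + C2*exp(t)*sin(5*t)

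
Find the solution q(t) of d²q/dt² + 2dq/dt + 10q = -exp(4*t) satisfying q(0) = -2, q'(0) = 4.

q = -exp(4*t)/34 - 67*cos(3*t)*exp(-t)/34 + 73*exp(-t)*sin(3*t)/102

Characteristic equation r² + 2r + 10 = 0 has discriminant (2)² - 4·(10) = -36 < 0, so r = -1 ± 3i.
Hence q_h = C1*cos(3*t)*exp(-t) + C2*exp(-t)*sin(3*t).
Try q_p = A*exp(4*t). Substituting into the equation and dividing by exp(4*t) gives A = -1/34, so q_p = -exp(4*t)/34.
General solution: q = -exp(4*t)/34 + C1*cos(3*t)*exp(-t) + C2*exp(-t)*sin(3*t).
Apply the initial conditions: q(0) = -1/34 + C1 = -2 and q'(0) = -2/17 - C1 + 3*C2 = 4. Solving gives C1 = -67/34, C2 = 73/102.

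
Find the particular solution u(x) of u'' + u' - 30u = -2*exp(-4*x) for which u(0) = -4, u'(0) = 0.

u = -218*exp(5*x)/99 - 21*exp(-6*x)/11 + exp(-4*x)/9

Characteristic equation r² + r - 30 = 0 factors as (r + 6)(r - 5) = 0, so r = -6, 5.
Hence u_h = C1*exp(-6*x) + C2*exp(5*x).
Try u_p = A*exp(-4*x). Substituting into the equation and dividing by exp(-4*x) gives A = 1/9, so u_p = exp(-4*x)/9.
General solution: u = exp(-4*x)/9 + C1*exp(-6*x) + C2*exp(5*x).
Apply the initial conditions: u(0) = 1/9 + C1 + C2 = -4 and u'(0) = -4/9 - 6*C1 + 5*C2 = 0. Solving gives C1 = -21/11, C2 = -218/99.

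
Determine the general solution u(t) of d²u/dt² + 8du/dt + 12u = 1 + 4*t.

Characteristic equation r² + 8r + 12 = 0 factors as (r + 6)(r + 2) = 0, so r = -6, -2.
Hence u_h = C1*exp(-6*t) + C2*exp(-2*t).
For the particular solution try u_p = A0 + A1*t. Substituting and matching coefficients of each power of t gives A0 = -5/36, A1 = 1/3, so u_p = -5/36 + t/3.

u = -5/36 + t/3 + C1*exp(-6*t) + C2*exp(-2*t)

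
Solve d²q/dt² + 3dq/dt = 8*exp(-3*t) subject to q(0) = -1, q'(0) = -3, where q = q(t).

Characteristic equation r² + 3r = 0 factors as (r + 3)r = 0, so r = -3, 0.
Hence q_h = C1*exp(-3*t) + C2.
Since exp(-3*t) solves the homogeneous equation (r = -3 is a root of multiplicity 1), multiply the trial by t. Try q_p = A*t*exp(-3*t). Substituting into the equation and dividing by exp(-3*t) gives A = -8/3, so q_p = -8*t*exp(-3*t)/3.
General solution: q = C2 + C1*exp(-3*t) - 8*t*exp(-3*t)/3.
Apply the initial conditions: q(0) = C1 + C2 = -1 and q'(0) = -8/3 - 3*C1 = -3. Solving gives C1 = 1/9, C2 = -10/9.

q = -10/9 + exp(-3*t)/9 - 8*t*exp(-3*t)/3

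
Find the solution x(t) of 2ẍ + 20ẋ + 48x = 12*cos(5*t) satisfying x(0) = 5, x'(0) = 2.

x = -653*exp(-6*t)/61 - 6*cos(5*t)/2501 + 300*sin(5*t)/2501 + 644*exp(-4*t)/41

Divide through by 2: x'' + 10x' + 24x = 6*cos(5*t).
Characteristic equation r² + 10r + 24 = 0 factors as (r + 4)(r + 6) = 0, so r = -4, -6.
Hence x_h = C1*exp(-4*t) + C2*exp(-6*t).
Try x_p = A*cos(5*t) + B*sin(5*t). Substituting and equating the coefficients of cos(5t) and sin(5t) gives A = -6/2501, B = 300/2501, so x_p = -6*cos(5*t)/2501 + 300*sin(5*t)/2501.
General solution: x = -6*cos(5*t)/2501 + 300*sin(5*t)/2501 + C1*exp(-4*t) + C2*exp(-6*t).
Apply the initial conditions: x(0) = -6/2501 + C1 + C2 = 5 and x'(0) = 1500/2501 - 6*C2 - 4*C1 = 2. Solving gives C1 = 644/41, C2 = -653/61.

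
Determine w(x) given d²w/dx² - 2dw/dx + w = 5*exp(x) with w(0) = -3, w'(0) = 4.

w = -3*exp(x) + 7*x*exp(x) + 5*x**2*exp(x)/2

Characteristic equation r² - 2r + 1 = 0 has discriminant (-2)² - 4·(1) = 0, so r = 1 is a repeated root.
Hence w_h = (C1 + C2*x)*exp(x).
Since exp(x) solves the homogeneous equation (r = 1 is a root of multiplicity 2), multiply the trial by x^2. Try w_p = A*x^2*exp(x). Substituting into the equation and dividing by exp(x) gives A = 5/2, so w_p = 5*x^2*exp(x)/2.
General solution: w = C1*exp(x) + 5*x^2*exp(x)/2 + C2*x*exp(x).
Apply the initial conditions: w(0) = C1 = -3 and w'(0) = C1 + C2 = 4. Solving gives C1 = -3, C2 = 7.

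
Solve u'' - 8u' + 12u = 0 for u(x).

u = C1*exp(6*x) + C2*exp(2*x)

Characteristic equation r² - 8r + 12 = 0 factors as (r - 6)(r - 2) = 0, so r = 6, 2.
Hence u_h = C1*exp(6*x) + C2*exp(2*x).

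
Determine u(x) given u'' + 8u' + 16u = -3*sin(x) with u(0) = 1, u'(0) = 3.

Characteristic equation r² + 8r + 16 = 0 has discriminant (8)² - 4·(16) = 0, so r = -4 is a repeated root.
Hence u_h = (C1 + C2*x)*exp(-4*x).
Try u_p = A*cos(x) + B*sin(x). Substituting and equating the coefficients of cos(x) and sin(x) gives A = 24/289, B = -45/289, so u_p = -45*sin(x)/289 + 24*cos(x)/289.
General solution: u = -45*sin(x)/289 + 24*cos(x)/289 + C1*exp(-4*x) + C2*x*exp(-4*x).
Apply the initial conditions: u(0) = 24/289 + C1 = 1 and u'(0) = -45/289 + C2 - 4*C1 = 3. Solving gives C1 = 265/289, C2 = 116/17.

u = -45*sin(x)/289 + 24*cos(x)/289 + 265*exp(-4*x)/289 + 116*x*exp(-4*x)/17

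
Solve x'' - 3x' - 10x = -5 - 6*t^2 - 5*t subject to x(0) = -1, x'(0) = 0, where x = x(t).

x = 289/500 - 412*exp(5*t)/875 - 31*exp(-2*t)/28 + 3*t**2/5 + 7*t/50

Characteristic equation r² - 3r - 10 = 0 factors as (r - 5)(r + 2) = 0, so r = 5, -2.
Hence x_h = C1*exp(5*t) + C2*exp(-2*t).
For the particular solution try x_p = A0 + A1*t + A2*t^2. Substituting and matching coefficients of each power of t gives A0 = 289/500, A1 = 7/50, A2 = 3/5, so x_p = 289/500 + 3*t^2/5 + 7*t/50.
General solution: x = 289/500 + 3*t^2/5 + 7*t/50 + C1*exp(5*t) + C2*exp(-2*t).
Apply the initial conditions: x(0) = 289/500 + C1 + C2 = -1 and x'(0) = 7/50 - 2*C2 + 5*C1 = 0. Solving gives C1 = -412/875, C2 = -31/28.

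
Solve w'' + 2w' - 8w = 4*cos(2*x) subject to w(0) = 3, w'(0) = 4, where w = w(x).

Characteristic equation r² + 2r - 8 = 0 factors as (r + 4)(r - 2) = 0, so r = -4, 2.
Hence w_h = C1*exp(-4*x) + C2*exp(2*x).
Try w_p = A*cos(2*x) + B*sin(2*x). Substituting and equating the coefficients of cos(2x) and sin(2x) gives A = -3/10, B = 1/10, so w_p = -3*cos(2*x)/10 + sin(2*x)/10.
General solution: w = -3*cos(2*x)/10 + sin(2*x)/10 + C1*exp(-4*x) + C2*exp(2*x).
Apply the initial conditions: w(0) = -3/10 + C1 + C2 = 3 and w'(0) = 1/5 - 4*C1 + 2*C2 = 4. Solving gives C1 = 7/15, C2 = 17/6.

w = -3*cos(2*x)/10 + sin(2*x)/10 + 7*exp(-4*x)/15 + 17*exp(2*x)/6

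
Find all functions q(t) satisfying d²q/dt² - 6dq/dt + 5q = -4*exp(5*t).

Characteristic equation r² - 6r + 5 = 0 factors as (r - 1)(r - 5) = 0, so r = 1, 5.
Hence q_h = C1*exp(t) + C2*exp(5*t).
Since exp(5*t) solves the homogeneous equation (r = 5 is a root of multiplicity 1), multiply the trial by t. Try q_p = A*t*exp(5*t). Substituting into the equation and dividing by exp(5*t) gives A = -1, so q_p = -t*exp(5*t).

q = C1*exp(t) + C2*exp(5*t) - t*exp(5*t)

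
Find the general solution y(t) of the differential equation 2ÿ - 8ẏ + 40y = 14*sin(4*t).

y = 7*cos(4*t)/17 + 7*sin(4*t)/68 + C1*cos(4*t)*exp(2*t) + C2*exp(2*t)*sin(4*t)

Divide through by 2: y'' - 4y' + 20y = 7*sin(4*t).
Characteristic equation r² - 4r + 20 = 0 has discriminant (-4)² - 4·(20) = -64 < 0, so r = 2 ± 4i.
Hence y_h = C1*cos(4*t)*exp(2*t) + C2*exp(2*t)*sin(4*t).
Try y_p = A*cos(4*t) + B*sin(4*t). Substituting and equating the coefficients of cos(4t) and sin(4t) gives A = 7/17, B = 7/68, so y_p = 7*cos(4*t)/17 + 7*sin(4*t)/68.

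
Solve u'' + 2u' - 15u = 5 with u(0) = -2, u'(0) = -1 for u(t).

u = -1/3 - 7*exp(3*t)/6 - exp(-5*t)/2

Characteristic equation r² + 2r - 15 = 0 factors as (r + 5)(r - 3) = 0, so r = -5, 3.
Hence u_h = C1*exp(-5*t) + C2*exp(3*t).
For the particular solution try u_p = A0. Substituting and matching coefficients of each power of t gives A0 = -1/3, so u_p = -1/3.
General solution: u = -1/3 + C1*exp(-5*t) + C2*exp(3*t).
Apply the initial conditions: u(0) = -1/3 + C1 + C2 = -2 and u'(0) = -5*C1 + 3*C2 = -1. Solving gives C1 = -1/2, C2 = -7/6.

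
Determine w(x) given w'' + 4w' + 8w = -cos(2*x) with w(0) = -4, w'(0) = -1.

Characteristic equation r² + 4r + 8 = 0 has discriminant (4)² - 4·(8) = -16 < 0, so r = -2 ± 2i.
Hence w_h = C1*cos(2*x)*exp(-2*x) + C2*exp(-2*x)*sin(2*x).
Try w_p = A*cos(2*x) + B*sin(2*x). Substituting and equating the coefficients of cos(2x) and sin(2x) gives A = -1/20, B = -1/10, so w_p = -sin(2*x)/10 - cos(2*x)/20.
General solution: w = -sin(2*x)/10 - cos(2*x)/20 + C1*cos(2*x)*exp(-2*x) + C2*exp(-2*x)*sin(2*x).
Apply the initial conditions: w(0) = -1/20 + C1 = -4 and w'(0) = -1/5 - 2*C1 + 2*C2 = -1. Solving gives C1 = -79/20, C2 = -87/20.

w = -sin(2*x)/10 - cos(2*x)/20 - 87*exp(-2*x)*sin(2*x)/20 - 79*cos(2*x)*exp(-2*x)/20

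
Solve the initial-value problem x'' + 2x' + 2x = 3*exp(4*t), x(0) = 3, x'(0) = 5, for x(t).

x = 3*exp(4*t)/26 + 75*cos(t)*exp(-t)/26 + 193*exp(-t)*sin(t)/26

Characteristic equation r² + 2r + 2 = 0 has discriminant (2)² - 4·(2) = -4 < 0, so r = -1 ± i.
Hence x_h = C1*cos(t)*exp(-t) + C2*exp(-t)*sin(t).
Try x_p = A*exp(4*t). Substituting into the equation and dividing by exp(4*t) gives A = 3/26, so x_p = 3*exp(4*t)/26.
General solution: x = 3*exp(4*t)/26 + C1*cos(t)*exp(-t) + C2*exp(-t)*sin(t).
Apply the initial conditions: x(0) = 3/26 + C1 = 3 and x'(0) = 6/13 + C2 - C1 = 5. Solving gives C1 = 75/26, C2 = 193/26.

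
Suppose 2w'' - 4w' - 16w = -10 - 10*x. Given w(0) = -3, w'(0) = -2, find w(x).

Divide through by 2: w'' - 2w' - 8w = -5 - 5*x.
Characteristic equation r² - 2r - 8 = 0 factors as (r - 4)(r + 2) = 0, so r = 4, -2.
Hence w_h = C1*exp(4*x) + C2*exp(-2*x).
For the particular solution try w_p = A0 + A1*x. Substituting and matching coefficients of each power of x gives A0 = 15/32, A1 = 5/8, so w_p = 15/32 + 5*x/8.
General solution: w = 15/32 + 5*x/8 + C1*exp(4*x) + C2*exp(-2*x).
Apply the initial conditions: w(0) = 15/32 + C1 + C2 = -3 and w'(0) = 5/8 - 2*C2 + 4*C1 = -2. Solving gives C1 = -51/32, C2 = -15/8.

w = 15/32 - 51*exp(4*x)/32 - 15*exp(-2*x)/8 + 5*x/8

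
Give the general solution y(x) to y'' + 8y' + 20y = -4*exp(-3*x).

Characteristic equation r² + 8r + 20 = 0 has discriminant (8)² - 4·(20) = -16 < 0, so r = -4 ± 2i.
Hence y_h = C1*cos(2*x)*exp(-4*x) + C2*exp(-4*x)*sin(2*x).
Try y_p = A*exp(-3*x). Substituting into the equation and dividing by exp(-3*x) gives A = -4/5, so y_p = -4*exp(-3*x)/5.

y = -4*exp(-3*x)/5 + C1*cos(2*x)*exp(-4*x) + C2*exp(-4*x)*sin(2*x)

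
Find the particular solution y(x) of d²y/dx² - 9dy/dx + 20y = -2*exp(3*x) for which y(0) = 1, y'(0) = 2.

Characteristic equation r² - 9r + 20 = 0 factors as (r - 4)(r - 5) = 0, so r = 4, 5.
Hence y_h = C1*exp(4*x) + C2*exp(5*x).
Try y_p = A*exp(3*x). Substituting into the equation and dividing by exp(3*x) gives A = -1, so y_p = -exp(3*x).
General solution: y = -exp(3*x) + C1*exp(4*x) + C2*exp(5*x).
Apply the initial conditions: y(0) = -1 + C1 + C2 = 1 and y'(0) = -3 + 4*C1 + 5*C2 = 2. Solving gives C1 = 5, C2 = -3.

y = -exp(3*x) - 3*exp(5*x) + 5*exp(4*x)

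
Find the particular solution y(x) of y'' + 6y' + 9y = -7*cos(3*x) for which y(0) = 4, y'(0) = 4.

y = 4*exp(-3*x) - 7*sin(3*x)/18 + 103*x*exp(-3*x)/6

Characteristic equation r² + 6r + 9 = 0 has discriminant (6)² - 4·(9) = 0, so r = -3 is a repeated root.
Hence y_h = (C1 + C2*x)*exp(-3*x).
Try y_p = A*cos(3*x) + B*sin(3*x). Substituting and equating the coefficients of cos(3x) and sin(3x) gives A = 0, B = -7/18, so y_p = -7*sin(3*x)/18.
General solution: y = -7*sin(3*x)/18 + C1*exp(-3*x) + C2*x*exp(-3*x).
Apply the initial conditions: y(0) = C1 = 4 and y'(0) = -7/6 + C2 - 3*C1 = 4. Solving gives C1 = 4, C2 = 103/6.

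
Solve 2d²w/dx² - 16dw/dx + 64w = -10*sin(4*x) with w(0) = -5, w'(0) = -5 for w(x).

Divide through by 2: w'' - 8w' + 32w = -5*sin(4*x).
Characteristic equation r² - 8r + 32 = 0 has discriminant (-8)² - 4·(32) = -64 < 0, so r = 4 ± 4i.
Hence w_h = C1*cos(4*x)*exp(4*x) + C2*exp(4*x)*sin(4*x).
Try w_p = A*cos(4*x) + B*sin(4*x). Substituting and equating the coefficients of cos(4x) and sin(4x) gives A = -1/8, B = -1/16, so w_p = -cos(4*x)/8 - sin(4*x)/16.
General solution: w = -cos(4*x)/8 - sin(4*x)/16 + C1*cos(4*x)*exp(4*x) + C2*exp(4*x)*sin(4*x).
Apply the initial conditions: w(0) = -1/8 + C1 = -5 and w'(0) = -1/4 + 4*C1 + 4*C2 = -5. Solving gives C1 = -39/8, C2 = 59/16.

w = -cos(4*x)/8 - sin(4*x)/16 - 39*cos(4*x)*exp(4*x)/8 + 59*exp(4*x)*sin(4*x)/16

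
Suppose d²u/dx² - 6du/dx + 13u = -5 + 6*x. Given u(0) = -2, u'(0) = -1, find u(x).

u = -29/169 + 6*x/13 - 309*cos(2*x)*exp(3*x)/169 + 340*exp(3*x)*sin(2*x)/169

Characteristic equation r² - 6r + 13 = 0 has discriminant (-6)² - 4·(13) = -16 < 0, so r = 3 ± 2i.
Hence u_h = C1*cos(2*x)*exp(3*x) + C2*exp(3*x)*sin(2*x).
For the particular solution try u_p = A0 + A1*x. Substituting and matching coefficients of each power of x gives A0 = -29/169, A1 = 6/13, so u_p = -29/169 + 6*x/13.
General solution: u = -29/169 + 6*x/13 + C1*cos(2*x)*exp(3*x) + C2*exp(3*x)*sin(2*x).
Apply the initial conditions: u(0) = -29/169 + C1 = -2 and u'(0) = 6/13 + 2*C2 + 3*C1 = -1. Solving gives C1 = -309/169, C2 = 340/169.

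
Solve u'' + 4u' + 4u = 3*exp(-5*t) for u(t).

u = exp(-5*t)/3 + C1*exp(-2*t) + C2*t*exp(-2*t)

Characteristic equation r² + 4r + 4 = 0 has discriminant (4)² - 4·(4) = 0, so r = -2 is a repeated root.
Hence u_h = (C1 + C2*t)*exp(-2*t).
Try u_p = A*exp(-5*t). Substituting into the equation and dividing by exp(-5*t) gives A = 1/3, so u_p = exp(-5*t)/3.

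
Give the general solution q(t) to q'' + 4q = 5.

q = 5/4 + C1*cos(2*t) + C2*sin(2*t)

Characteristic equation r² + 4 = 0 has discriminant (0)² - 4·(4) = -16 < 0, so r = ± 2i.
Hence q_h = C1*cos(2*t) + C2*sin(2*t).
For the particular solution try q_p = A0. Substituting and matching coefficients of each power of t gives A0 = 5/4, so q_p = 5/4.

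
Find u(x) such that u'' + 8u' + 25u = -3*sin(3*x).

u = -3*sin(3*x)/52 + 9*cos(3*x)/104 + C1*cos(3*x)*exp(-4*x) + C2*exp(-4*x)*sin(3*x)

Characteristic equation r² + 8r + 25 = 0 has discriminant (8)² - 4·(25) = -36 < 0, so r = -4 ± 3i.
Hence u_h = C1*cos(3*x)*exp(-4*x) + C2*exp(-4*x)*sin(3*x).
Try u_p = A*cos(3*x) + B*sin(3*x). Substituting and equating the coefficients of cos(3x) and sin(3x) gives A = 9/104, B = -3/52, so u_p = -3*sin(3*x)/52 + 9*cos(3*x)/104.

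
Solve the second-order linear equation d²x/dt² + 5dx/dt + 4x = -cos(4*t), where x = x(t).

x = -5*sin(4*t)/136 + 3*cos(4*t)/136 + C1*exp(-4*t) + C2*exp(-t)

Characteristic equation r² + 5r + 4 = 0 factors as (r + 4)(r + 1) = 0, so r = -4, -1.
Hence x_h = C1*exp(-4*t) + C2*exp(-t).
Try x_p = A*cos(4*t) + B*sin(4*t). Substituting and equating the coefficients of cos(4t) and sin(4t) gives A = 3/136, B = -5/136, so x_p = -5*sin(4*t)/136 + 3*cos(4*t)/136.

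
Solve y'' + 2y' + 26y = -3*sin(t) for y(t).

Characteristic equation r² + 2r + 26 = 0 has discriminant (2)² - 4·(26) = -100 < 0, so r = -1 ± 5i.
Hence y_h = C1*cos(5*t)*exp(-t) + C2*exp(-t)*sin(5*t).
Try y_p = A*cos(t) + B*sin(t). Substituting and equating the coefficients of cos(t) and sin(t) gives A = 6/629, B = -75/629, so y_p = -75*sin(t)/629 + 6*cos(t)/629.

y = -75*sin(t)/629 + 6*cos(t)/629 + C1*cos(5*t)*exp(-t) + C2*exp(-t)*sin(5*t)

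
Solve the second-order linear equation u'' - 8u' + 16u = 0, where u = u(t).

Characteristic equation r² - 8r + 16 = 0 has discriminant (-8)² - 4·(16) = 0, so r = 4 is a repeated root.
Hence u_h = (C1 + C2*t)*exp(4*t).

u = C1*exp(4*t) + C2*t*exp(4*t)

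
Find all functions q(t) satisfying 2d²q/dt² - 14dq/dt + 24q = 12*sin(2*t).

q = 12*sin(2*t)/65 + 21*cos(2*t)/65 + C1*exp(3*t) + C2*exp(4*t)

Divide through by 2: q'' - 7q' + 12q = 6*sin(2*t).
Characteristic equation r² - 7r + 12 = 0 factors as (r - 3)(r - 4) = 0, so r = 3, 4.
Hence q_h = C1*exp(3*t) + C2*exp(4*t).
Try q_p = A*cos(2*t) + B*sin(2*t). Substituting and equating the coefficients of cos(2t) and sin(2t) gives A = 21/65, B = 12/65, so q_p = 12*sin(2*t)/65 + 21*cos(2*t)/65.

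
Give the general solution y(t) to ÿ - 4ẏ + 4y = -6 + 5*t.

Characteristic equation r² - 4r + 4 = 0 has discriminant (-4)² - 4·(4) = 0, so r = 2 is a repeated root.
Hence y_h = (C1 + C2*t)*exp(2*t).
For the particular solution try y_p = A0 + A1*t. Substituting and matching coefficients of each power of t gives A0 = -1/4, A1 = 5/4, so y_p = -1/4 + 5*t/4.

y = -1/4 + 5*t/4 + C1*exp(2*t) + C2*t*exp(2*t)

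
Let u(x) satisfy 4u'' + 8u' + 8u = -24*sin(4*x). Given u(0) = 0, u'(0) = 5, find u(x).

u = 12*cos(4*x)/65 + 21*sin(4*x)/65 - 12*cos(x)*exp(-x)/65 + 229*exp(-x)*sin(x)/65

Divide through by 4: u'' + 2u' + 2u = -6*sin(4*x).
Characteristic equation r² + 2r + 2 = 0 has discriminant (2)² - 4·(2) = -4 < 0, so r = -1 ± i.
Hence u_h = C1*cos(x)*exp(-x) + C2*exp(-x)*sin(x).
Try u_p = A*cos(4*x) + B*sin(4*x). Substituting and equating the coefficients of cos(4x) and sin(4x) gives A = 12/65, B = 21/65, so u_p = 12*cos(4*x)/65 + 21*sin(4*x)/65.
General solution: u = 12*cos(4*x)/65 + 21*sin(4*x)/65 + C1*cos(x)*exp(-x) + C2*exp(-x)*sin(x).
Apply the initial conditions: u(0) = 12/65 + C1 = 0 and u'(0) = 84/65 + C2 - C1 = 5. Solving gives C1 = -12/65, C2 = 229/65.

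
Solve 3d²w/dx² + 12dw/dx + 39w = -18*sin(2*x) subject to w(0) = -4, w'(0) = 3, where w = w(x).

w = -54*sin(2*x)/145 + 48*cos(2*x)/145 - 713*exp(-2*x)*sin(3*x)/435 - 628*cos(3*x)*exp(-2*x)/145

Divide through by 3: w'' + 4w' + 13w = -6*sin(2*x).
Characteristic equation r² + 4r + 13 = 0 has discriminant (4)² - 4·(13) = -36 < 0, so r = -2 ± 3i.
Hence w_h = C1*cos(3*x)*exp(-2*x) + C2*exp(-2*x)*sin(3*x).
Try w_p = A*cos(2*x) + B*sin(2*x). Substituting and equating the coefficients of cos(2x) and sin(2x) gives A = 48/145, B = -54/145, so w_p = -54*sin(2*x)/145 + 48*cos(2*x)/145.
General solution: w = -54*sin(2*x)/145 + 48*cos(2*x)/145 + C1*cos(3*x)*exp(-2*x) + C2*exp(-2*x)*sin(3*x).
Apply the initial conditions: w(0) = 48/145 + C1 = -4 and w'(0) = -108/145 - 2*C1 + 3*C2 = 3. Solving gives C1 = -628/145, C2 = -713/435.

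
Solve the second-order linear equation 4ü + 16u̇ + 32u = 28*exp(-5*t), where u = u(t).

Divide through by 4: u'' + 4u' + 8u = 7*exp(-5*t).
Characteristic equation r² + 4r + 8 = 0 has discriminant (4)² - 4·(8) = -16 < 0, so r = -2 ± 2i.
Hence u_h = C1*cos(2*t)*exp(-2*t) + C2*exp(-2*t)*sin(2*t).
Try u_p = A*exp(-5*t). Substituting into the equation and dividing by exp(-5*t) gives A = 7/13, so u_p = 7*exp(-5*t)/13.

u = 7*exp(-5*t)/13 + C1*cos(2*t)*exp(-2*t) + C2*exp(-2*t)*sin(2*t)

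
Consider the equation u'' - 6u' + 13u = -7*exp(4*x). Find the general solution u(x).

Characteristic equation r² - 6r + 13 = 0 has discriminant (-6)² - 4·(13) = -16 < 0, so r = 3 ± 2i.
Hence u_h = C1*cos(2*x)*exp(3*x) + C2*exp(3*x)*sin(2*x).
Try u_p = A*exp(4*x). Substituting into the equation and dividing by exp(4*x) gives A = -7/5, so u_p = -7*exp(4*x)/5.

u = -7*exp(4*x)/5 + C1*cos(2*x)*exp(3*x) + C2*exp(3*x)*sin(2*x)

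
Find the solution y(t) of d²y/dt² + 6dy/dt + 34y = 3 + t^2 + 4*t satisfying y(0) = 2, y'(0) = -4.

Characteristic equation r² + 6r + 34 = 0 has discriminant (6)² - 4·(34) = -100 < 0, so r = -3 ± 5i.
Hence y_h = C1*cos(5*t)*exp(-3*t) + C2*exp(-3*t)*sin(5*t).
For the particular solution try y_p = A0 + A1*t + A2*t^2. Substituting and matching coefficients of each power of t gives A0 = 332/4913, A1 = 31/289, A2 = 1/34, so y_p = 332/4913 + t^2/34 + 31*t/289.
General solution: y = 332/4913 + t^2/34 + 31*t/289 + C1*cos(5*t)*exp(-3*t) + C2*exp(-3*t)*sin(5*t).
Apply the initial conditions: y(0) = 332/4913 + C1 = 2 and y'(0) = 31/289 - 3*C1 + 5*C2 = -4. Solving gives C1 = 9494/4913, C2 = 8303/24565.

y = 332/4913 + t**2/34 + 31*t/289 + 8303*exp(-3*t)*sin(5*t)/24565 + 9494*cos(5*t)*exp(-3*t)/4913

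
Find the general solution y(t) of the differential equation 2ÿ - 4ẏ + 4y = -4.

y = -1 + C1*cos(t)*exp(t) + C2*exp(t)*sin(t)

Divide through by 2: y'' - 2y' + 2y = -2.
Characteristic equation r² - 2r + 2 = 0 has discriminant (-2)² - 4·(2) = -4 < 0, so r = 1 ± i.
Hence y_h = C1*cos(t)*exp(t) + C2*exp(t)*sin(t).
For the particular solution try y_p = A0. Substituting and matching coefficients of each power of t gives A0 = -1, so y_p = -1.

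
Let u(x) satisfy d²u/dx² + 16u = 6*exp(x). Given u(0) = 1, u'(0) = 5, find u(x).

Characteristic equation r² + 16 = 0 has discriminant (0)² - 4·(16) = -64 < 0, so r = ± 4i.
Hence u_h = C1*cos(4*x) + C2*sin(4*x).
Try u_p = A*exp(x). Substituting into the equation and dividing by exp(x) gives A = 6/17, so u_p = 6*exp(x)/17.
General solution: u = 6*exp(x)/17 + C1*cos(4*x) + C2*sin(4*x).
Apply the initial conditions: u(0) = 6/17 + C1 = 1 and u'(0) = 6/17 + 4*C2 = 5. Solving gives C1 = 11/17, C2 = 79/68.

u = 6*exp(x)/17 + 11*cos(4*x)/17 + 79*sin(4*x)/68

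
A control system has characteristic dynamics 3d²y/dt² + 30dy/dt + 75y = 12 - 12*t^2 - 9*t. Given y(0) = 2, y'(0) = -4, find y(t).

Divide through by 3: y'' + 10y' + 25y = 4 - 4*t^2 - 3*t.
Characteristic equation r² + 10r + 25 = 0 has discriminant (10)² - 4·(25) = 0, so r = -5 is a repeated root.
Hence y_h = (C1 + C2*t)*exp(-5*t).
For the particular solution try y_p = A0 + A1*t + A2*t^2. Substituting and matching coefficients of each power of t gives A0 = 106/625, A1 = 1/125, A2 = -4/25, so y_p = 106/625 - 4*t^2/25 + t/125.
General solution: y = 106/625 - 4*t^2/25 + t/125 + C1*exp(-5*t) + C2*t*exp(-5*t).
Apply the initial conditions: y(0) = 106/625 + C1 = 2 and y'(0) = 1/125 + C2 - 5*C1 = -4. Solving gives C1 = 1144/625, C2 = 643/125.

y = 106/625 - 4*t**2/25 + t/125 + 1144*exp(-5*t)/625 + 643*t*exp(-5*t)/125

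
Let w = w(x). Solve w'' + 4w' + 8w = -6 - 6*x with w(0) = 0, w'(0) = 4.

Characteristic equation r² + 4r + 8 = 0 has discriminant (4)² - 4·(8) = -16 < 0, so r = -2 ± 2i.
Hence w_h = C1*cos(2*x)*exp(-2*x) + C2*exp(-2*x)*sin(2*x).
For the particular solution try w_p = A0 + A1*x. Substituting and matching coefficients of each power of x gives A0 = -3/8, A1 = -3/4, so w_p = -3/8 - 3*x/4.
General solution: w = -3/8 - 3*x/4 + C1*cos(2*x)*exp(-2*x) + C2*exp(-2*x)*sin(2*x).
Apply the initial conditions: w(0) = -3/8 + C1 = 0 and w'(0) = -3/4 - 2*C1 + 2*C2 = 4. Solving gives C1 = 3/8, C2 = 11/4.

w = -3/8 - 3*x/4 + 3*cos(2*x)*exp(-2*x)/8 + 11*exp(-2*x)*sin(2*x)/4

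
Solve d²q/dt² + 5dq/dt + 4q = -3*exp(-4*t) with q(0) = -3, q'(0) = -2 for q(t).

q = -5*exp(-t) + 2*exp(-4*t) + t*exp(-4*t)

Characteristic equation r² + 5r + 4 = 0 factors as (r + 4)(r + 1) = 0, so r = -4, -1.
Hence q_h = C1*exp(-4*t) + C2*exp(-t).
Since exp(-4*t) solves the homogeneous equation (r = -4 is a root of multiplicity 1), multiply the trial by t. Try q_p = A*t*exp(-4*t). Substituting into the equation and dividing by exp(-4*t) gives A = 1, so q_p = t*exp(-4*t).
General solution: q = C1*exp(-4*t) + C2*exp(-t) + t*exp(-4*t).
Apply the initial conditions: q(0) = C1 + C2 = -3 and q'(0) = 1 - C2 - 4*C1 = -2. Solving gives C1 = 2, C2 = -5.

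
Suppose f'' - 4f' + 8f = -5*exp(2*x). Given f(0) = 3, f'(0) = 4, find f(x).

f = -5*exp(2*x)/4 - exp(2*x)*sin(2*x) + 17*cos(2*x)*exp(2*x)/4

Characteristic equation r² - 4r + 8 = 0 has discriminant (-4)² - 4·(8) = -16 < 0, so r = 2 ± 2i.
Hence f_h = C1*cos(2*x)*exp(2*x) + C2*exp(2*x)*sin(2*x).
Try f_p = A*exp(2*x). Substituting into the equation and dividing by exp(2*x) gives A = -5/4, so f_p = -5*exp(2*x)/4.
General solution: f = -5*exp(2*x)/4 + C1*cos(2*x)*exp(2*x) + C2*exp(2*x)*sin(2*x).
Apply the initial conditions: f(0) = -5/4 + C1 = 3 and f'(0) = -5/2 + 2*C1 + 2*C2 = 4. Solving gives C1 = 17/4, C2 = -1.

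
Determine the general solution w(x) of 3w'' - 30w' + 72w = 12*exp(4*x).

w = C1*exp(4*x) + C2*exp(6*x) - 2*x*exp(4*x)

Divide through by 3: w'' - 10w' + 24w = 4*exp(4*x).
Characteristic equation r² - 10r + 24 = 0 factors as (r - 4)(r - 6) = 0, so r = 4, 6.
Hence w_h = C1*exp(4*x) + C2*exp(6*x).
Since exp(4*x) solves the homogeneous equation (r = 4 is a root of multiplicity 1), multiply the trial by x. Try w_p = A*x*exp(4*x). Substituting into the equation and dividing by exp(4*x) gives A = -2, so w_p = -2*x*exp(4*x).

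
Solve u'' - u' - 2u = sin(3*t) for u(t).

Characteristic equation r² - r - 2 = 0 factors as (r + 1)(r - 2) = 0, so r = -1, 2.
Hence u_h = C1*exp(-t) + C2*exp(2*t).
Try u_p = A*cos(3*t) + B*sin(3*t). Substituting and equating the coefficients of cos(3t) and sin(3t) gives A = 3/130, B = -11/130, so u_p = -11*sin(3*t)/130 + 3*cos(3*t)/130.

u = -11*sin(3*t)/130 + 3*cos(3*t)/130 + C1*exp(-t) + C2*exp(2*t)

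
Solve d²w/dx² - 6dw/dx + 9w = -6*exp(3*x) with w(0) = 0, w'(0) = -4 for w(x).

w = -4*x*exp(3*x) - 3*x**2*exp(3*x)

Characteristic equation r² - 6r + 9 = 0 has discriminant (-6)² - 4·(9) = 0, so r = 3 is a repeated root.
Hence w_h = (C1 + C2*x)*exp(3*x).
Since exp(3*x) solves the homogeneous equation (r = 3 is a root of multiplicity 2), multiply the trial by x^2. Try w_p = A*x^2*exp(3*x). Substituting into the equation and dividing by exp(3*x) gives A = -3, so w_p = -3*x^2*exp(3*x).
General solution: w = C1*exp(3*x) - 3*x^2*exp(3*x) + C2*x*exp(3*x).
Apply the initial conditions: w(0) = C1 = 0 and w'(0) = C2 + 3*C1 = -4. Solving gives C1 = 0, C2 = -4.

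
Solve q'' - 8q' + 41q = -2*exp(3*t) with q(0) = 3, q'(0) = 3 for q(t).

q = -exp(3*t)/13 - 118*exp(4*t)*sin(5*t)/65 + 40*cos(5*t)*exp(4*t)/13

Characteristic equation r² - 8r + 41 = 0 has discriminant (-8)² - 4·(41) = -100 < 0, so r = 4 ± 5i.
Hence q_h = C1*cos(5*t)*exp(4*t) + C2*exp(4*t)*sin(5*t).
Try q_p = A*exp(3*t). Substituting into the equation and dividing by exp(3*t) gives A = -1/13, so q_p = -exp(3*t)/13.
General solution: q = -exp(3*t)/13 + C1*cos(5*t)*exp(4*t) + C2*exp(4*t)*sin(5*t).
Apply the initial conditions: q(0) = -1/13 + C1 = 3 and q'(0) = -3/13 + 4*C1 + 5*C2 = 3. Solving gives C1 = 40/13, C2 = -118/65.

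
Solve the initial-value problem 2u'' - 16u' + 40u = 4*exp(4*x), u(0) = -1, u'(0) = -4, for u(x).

u = exp(4*x)/2 - 3*cos(2*x)*exp(4*x)/2

Divide through by 2: u'' - 8u' + 20u = 2*exp(4*x).
Characteristic equation r² - 8r + 20 = 0 has discriminant (-8)² - 4·(20) = -16 < 0, so r = 4 ± 2i.
Hence u_h = C1*cos(2*x)*exp(4*x) + C2*exp(4*x)*sin(2*x).
Try u_p = A*exp(4*x). Substituting into the equation and dividing by exp(4*x) gives A = 1/2, so u_p = exp(4*x)/2.
General solution: u = exp(4*x)/2 + C1*cos(2*x)*exp(4*x) + C2*exp(4*x)*sin(2*x).
Apply the initial conditions: u(0) = 1/2 + C1 = -1 and u'(0) = 2 + 2*C2 + 4*C1 = -4. Solving gives C1 = -3/2, C2 = 0.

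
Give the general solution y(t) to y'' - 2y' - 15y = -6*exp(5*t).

Characteristic equation r² - 2r - 15 = 0 factors as (r - 5)(r + 3) = 0, so r = 5, -3.
Hence y_h = C1*exp(5*t) + C2*exp(-3*t).
Since exp(5*t) solves the homogeneous equation (r = 5 is a root of multiplicity 1), multiply the trial by t. Try y_p = A*t*exp(5*t). Substituting into the equation and dividing by exp(5*t) gives A = -3/4, so y_p = -3*t*exp(5*t)/4.

y = C1*exp(5*t) + C2*exp(-3*t) - 3*t*exp(5*t)/4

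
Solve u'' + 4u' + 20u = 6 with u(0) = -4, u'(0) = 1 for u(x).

u = 3/10 - 43*cos(4*x)*exp(-2*x)/10 - 19*exp(-2*x)*sin(4*x)/10

Characteristic equation r² + 4r + 20 = 0 has discriminant (4)² - 4·(20) = -64 < 0, so r = -2 ± 4i.
Hence u_h = C1*cos(4*x)*exp(-2*x) + C2*exp(-2*x)*sin(4*x).
For the particular solution try u_p = A0. Substituting and matching coefficients of each power of x gives A0 = 3/10, so u_p = 3/10.
General solution: u = 3/10 + C1*cos(4*x)*exp(-2*x) + C2*exp(-2*x)*sin(4*x).
Apply the initial conditions: u(0) = 3/10 + C1 = -4 and u'(0) = -2*C1 + 4*C2 = 1. Solving gives C1 = -43/10, C2 = -19/10.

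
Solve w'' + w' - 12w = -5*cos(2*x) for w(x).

Characteristic equation r² + r - 12 = 0 factors as (r - 3)(r + 4) = 0, so r = 3, -4.
Hence w_h = C1*exp(3*x) + C2*exp(-4*x).
Try w_p = A*cos(2*x) + B*sin(2*x). Substituting and equating the coefficients of cos(2x) and sin(2x) gives A = 4/13, B = -1/26, so w_p = -sin(2*x)/26 + 4*cos(2*x)/13.

w = -sin(2*x)/26 + 4*cos(2*x)/13 + C1*exp(3*x) + C2*exp(-4*x)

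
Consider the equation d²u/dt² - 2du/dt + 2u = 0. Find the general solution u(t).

u = C1*cos(t)*exp(t) + C2*exp(t)*sin(t)

Characteristic equation r² - 2r + 2 = 0 has discriminant (-2)² - 4·(2) = -4 < 0, so r = 1 ± i.
Hence u_h = C1*cos(t)*exp(t) + C2*exp(t)*sin(t).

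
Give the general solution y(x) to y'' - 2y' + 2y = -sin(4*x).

y = -2*cos(4*x)/65 + 7*sin(4*x)/130 + C1*cos(x)*exp(x) + C2*exp(x)*sin(x)

Characteristic equation r² - 2r + 2 = 0 has discriminant (-2)² - 4·(2) = -4 < 0, so r = 1 ± i.
Hence y_h = C1*cos(x)*exp(x) + C2*exp(x)*sin(x).
Try y_p = A*cos(4*x) + B*sin(4*x). Substituting and equating the coefficients of cos(4x) and sin(4x) gives A = -2/65, B = 7/130, so y_p = -2*cos(4*x)/65 + 7*sin(4*x)/130.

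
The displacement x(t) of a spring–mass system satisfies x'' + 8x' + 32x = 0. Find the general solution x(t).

Characteristic equation r² + 8r + 32 = 0 has discriminant (8)² - 4·(32) = -64 < 0, so r = -4 ± 4i.
Hence x_h = C1*cos(4*t)*exp(-4*t) + C2*exp(-4*t)*sin(4*t).

x = C1*cos(4*t)*exp(-4*t) + C2*exp(-4*t)*sin(4*t)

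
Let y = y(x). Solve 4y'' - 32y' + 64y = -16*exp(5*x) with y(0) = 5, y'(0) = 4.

y = -4*exp(5*x) + 9*exp(4*x) - 12*x*exp(4*x)

Divide through by 4: y'' - 8y' + 16y = -4*exp(5*x).
Characteristic equation r² - 8r + 16 = 0 has discriminant (-8)² - 4·(16) = 0, so r = 4 is a repeated root.
Hence y_h = (C1 + C2*x)*exp(4*x).
Try y_p = A*exp(5*x). Substituting into the equation and dividing by exp(5*x) gives A = -4, so y_p = -4*exp(5*x).
General solution: y = -4*exp(5*x) + C1*exp(4*x) + C2*x*exp(4*x).
Apply the initial conditions: y(0) = -4 + C1 = 5 and y'(0) = -20 + C2 + 4*C1 = 4. Solving gives C1 = 9, C2 = -12.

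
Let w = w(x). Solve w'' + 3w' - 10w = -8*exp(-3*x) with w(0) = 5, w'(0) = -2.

Characteristic equation r² + 3r - 10 = 0 factors as (r + 5)(r - 2) = 0, so r = -5, 2.
Hence w_h = C1*exp(-5*x) + C2*exp(2*x).
Try w_p = A*exp(-3*x). Substituting into the equation and dividing by exp(-3*x) gives A = 4/5, so w_p = 4*exp(-3*x)/5.
General solution: w = 4*exp(-3*x)/5 + C1*exp(-5*x) + C2*exp(2*x).
Apply the initial conditions: w(0) = 4/5 + C1 + C2 = 5 and w'(0) = -12/5 - 5*C1 + 2*C2 = -2. Solving gives C1 = 8/7, C2 = 107/35.

w = 4*exp(-3*x)/5 + 8*exp(-5*x)/7 + 107*exp(2*x)/35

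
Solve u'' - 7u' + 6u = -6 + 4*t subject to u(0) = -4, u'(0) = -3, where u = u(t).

Characteristic equation r² - 7r + 6 = 0 factors as (r - 6)(r - 1) = 0, so r = 6, 1.
Hence u_h = C1*exp(6*t) + C2*exp(t).
For the particular solution try u_p = A0 + A1*t. Substituting and matching coefficients of each power of t gives A0 = -2/9, A1 = 2/3, so u_p = -2/9 + 2*t/3.
General solution: u = -2/9 + 2*t/3 + C1*exp(6*t) + C2*exp(t).
Apply the initial conditions: u(0) = -2/9 + C1 + C2 = -4 and u'(0) = 2/3 + C2 + 6*C1 = -3. Solving gives C1 = 1/45, C2 = -19/5.

u = -2/9 - 19*exp(t)/5 + exp(6*t)/45 + 2*t/3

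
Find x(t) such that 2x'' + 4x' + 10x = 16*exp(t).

x = C1*cos(2*t)*exp(-t) + C2*exp(-t)*sin(2*t) + exp(t)

Divide through by 2: x'' + 2x' + 5x = 8*exp(t).
Characteristic equation r² + 2r + 5 = 0 has discriminant (2)² - 4·(5) = -16 < 0, so r = -1 ± 2i.
Hence x_h = C1*cos(2*t)*exp(-t) + C2*exp(-t)*sin(2*t).
Try x_p = A*exp(t). Substituting into the equation and dividing by exp(t) gives A = 1, so x_p = exp(t).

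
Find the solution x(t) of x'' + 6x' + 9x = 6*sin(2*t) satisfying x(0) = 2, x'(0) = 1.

Characteristic equation r² + 6r + 9 = 0 has discriminant (6)² - 4·(9) = 0, so r = -3 is a repeated root.
Hence x_h = (C1 + C2*t)*exp(-3*t).
Try x_p = A*cos(2*t) + B*sin(2*t). Substituting and equating the coefficients of cos(2t) and sin(2t) gives A = -72/169, B = 30/169, so x_p = -72*cos(2*t)/169 + 30*sin(2*t)/169.
General solution: x = -72*cos(2*t)/169 + 30*sin(2*t)/169 + C1*exp(-3*t) + C2*t*exp(-3*t).
Apply the initial conditions: x(0) = -72/169 + C1 = 2 and x'(0) = 60/169 + C2 - 3*C1 = 1. Solving gives C1 = 410/169, C2 = 103/13.

x = -72*cos(2*t)/169 + 30*sin(2*t)/169 + 410*exp(-3*t)/169 + 103*t*exp(-3*t)/13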